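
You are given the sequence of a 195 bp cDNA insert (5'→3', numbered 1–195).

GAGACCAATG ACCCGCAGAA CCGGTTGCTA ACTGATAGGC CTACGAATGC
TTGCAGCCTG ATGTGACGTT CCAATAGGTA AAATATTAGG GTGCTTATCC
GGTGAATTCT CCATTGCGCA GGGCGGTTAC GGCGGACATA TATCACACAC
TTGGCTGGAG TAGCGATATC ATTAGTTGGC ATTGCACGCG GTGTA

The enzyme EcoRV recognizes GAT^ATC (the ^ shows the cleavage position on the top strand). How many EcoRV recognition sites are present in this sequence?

1

GATATC occurs starting at position 165.
EcoRV cuts at 1 site.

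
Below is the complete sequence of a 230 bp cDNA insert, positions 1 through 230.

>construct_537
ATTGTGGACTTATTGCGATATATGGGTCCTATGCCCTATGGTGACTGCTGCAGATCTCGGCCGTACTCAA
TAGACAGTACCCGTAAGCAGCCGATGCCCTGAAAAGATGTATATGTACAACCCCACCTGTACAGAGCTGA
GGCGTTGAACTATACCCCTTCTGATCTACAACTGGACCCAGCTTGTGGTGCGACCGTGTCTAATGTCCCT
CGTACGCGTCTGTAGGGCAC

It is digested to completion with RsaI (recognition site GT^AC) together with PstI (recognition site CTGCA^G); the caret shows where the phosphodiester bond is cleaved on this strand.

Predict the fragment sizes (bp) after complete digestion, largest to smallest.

RsaI sites (GTAC) start at positions 63, 77, 115, 129, 212.
RsaI cuts after base 2 of each site, so after positions 64, 78, 116, 130, 213.
The PstI site (CTGCAG) starts at position 48.
PstI cuts after base 5 of each site (before the last base), so after position 52.
Combined cut positions: 52, 64, 78, 116, 130, 213.
Linear molecule, 6 cuts → 7 fragments:
  1–52 → 52 bp
  53–64 → 12 bp
  65–78 → 14 bp
  79–116 → 38 bp
  117–130 → 14 bp
  131–213 → 83 bp
  214–230 → 17 bp
Sorted largest to smallest: 83, 52, 38, 17, 14, 14, 12 bp.

83, 52, 38, 17, 14, 14, 12 bp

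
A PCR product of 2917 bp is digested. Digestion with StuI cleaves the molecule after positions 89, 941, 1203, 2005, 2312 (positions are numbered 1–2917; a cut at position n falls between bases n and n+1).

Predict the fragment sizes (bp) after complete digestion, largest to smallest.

852, 802, 605, 307, 262, 89 bp

Linear molecule, 5 cuts → 6 fragments:
  89 − 0 = 89 bp
  941 − 89 = 852 bp
  1203 − 941 = 262 bp
  2005 − 1203 = 802 bp
  2312 − 2005 = 307 bp
  2917 − 2312 = 605 bp
Sorted largest to smallest: 852, 802, 605, 307, 262, 89 bp.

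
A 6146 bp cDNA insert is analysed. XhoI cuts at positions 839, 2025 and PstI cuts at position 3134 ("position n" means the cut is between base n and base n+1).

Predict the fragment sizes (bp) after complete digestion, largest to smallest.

3012, 1186, 1109, 839 bp

Combined cut positions (sorted): 839, 2025, 3134.
Linear molecule, 3 cuts → 4 fragments:
  839 − 0 = 839 bp
  2025 − 839 = 1186 bp
  3134 − 2025 = 1109 bp
  6146 − 3134 = 3012 bp
Sorted largest to smallest: 3012, 1186, 1109, 839 bp.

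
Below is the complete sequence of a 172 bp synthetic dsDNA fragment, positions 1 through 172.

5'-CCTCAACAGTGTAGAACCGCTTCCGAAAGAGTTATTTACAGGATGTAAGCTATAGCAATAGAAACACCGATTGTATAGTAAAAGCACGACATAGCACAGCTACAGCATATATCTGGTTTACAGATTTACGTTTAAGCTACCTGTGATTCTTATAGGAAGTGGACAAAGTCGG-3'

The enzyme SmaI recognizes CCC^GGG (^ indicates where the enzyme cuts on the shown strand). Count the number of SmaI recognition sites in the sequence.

No occurrence of CCCGGG is present in the sequence.
SmaI does not cut: 0 sites.

0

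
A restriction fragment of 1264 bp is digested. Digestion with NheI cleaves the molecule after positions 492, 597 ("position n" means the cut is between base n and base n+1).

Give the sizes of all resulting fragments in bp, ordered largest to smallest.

667, 492, 105 bp

Linear molecule, 2 cuts → 3 fragments:
  492 − 0 = 492 bp
  597 − 492 = 105 bp
  1264 − 597 = 667 bp
Sorted largest to smallest: 667, 492, 105 bp.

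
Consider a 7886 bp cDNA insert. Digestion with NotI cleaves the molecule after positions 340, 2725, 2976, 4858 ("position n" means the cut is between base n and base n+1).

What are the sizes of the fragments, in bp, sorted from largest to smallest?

3028, 2385, 1882, 340, 251 bp

Linear molecule, 4 cuts → 5 fragments:
  340 − 0 = 340 bp
  2725 − 340 = 2385 bp
  2976 − 2725 = 251 bp
  4858 − 2976 = 1882 bp
  7886 − 4858 = 3028 bp
Sorted largest to smallest: 3028, 2385, 1882, 340, 251 bp.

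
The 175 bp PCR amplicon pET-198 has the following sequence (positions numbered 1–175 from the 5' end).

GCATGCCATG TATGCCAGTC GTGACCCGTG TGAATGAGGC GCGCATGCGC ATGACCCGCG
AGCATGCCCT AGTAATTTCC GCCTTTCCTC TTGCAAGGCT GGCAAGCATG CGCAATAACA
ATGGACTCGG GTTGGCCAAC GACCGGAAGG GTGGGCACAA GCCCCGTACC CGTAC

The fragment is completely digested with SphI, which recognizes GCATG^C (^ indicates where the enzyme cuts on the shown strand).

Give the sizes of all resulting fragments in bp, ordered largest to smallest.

65, 44, 42, 19, 5 bp

SphI sites (GCATGC) start at positions 1, 43, 62, 106.
SphI cuts after base 5 of each site (before the last base), so after positions 5, 47, 66, 110.
Linear molecule, 4 cuts → 5 fragments:
  1–5 → 5 bp
  6–47 → 42 bp
  48–66 → 19 bp
  67–110 → 44 bp
  111–175 → 65 bp
Sorted largest to smallest: 65, 44, 42, 19, 5 bp.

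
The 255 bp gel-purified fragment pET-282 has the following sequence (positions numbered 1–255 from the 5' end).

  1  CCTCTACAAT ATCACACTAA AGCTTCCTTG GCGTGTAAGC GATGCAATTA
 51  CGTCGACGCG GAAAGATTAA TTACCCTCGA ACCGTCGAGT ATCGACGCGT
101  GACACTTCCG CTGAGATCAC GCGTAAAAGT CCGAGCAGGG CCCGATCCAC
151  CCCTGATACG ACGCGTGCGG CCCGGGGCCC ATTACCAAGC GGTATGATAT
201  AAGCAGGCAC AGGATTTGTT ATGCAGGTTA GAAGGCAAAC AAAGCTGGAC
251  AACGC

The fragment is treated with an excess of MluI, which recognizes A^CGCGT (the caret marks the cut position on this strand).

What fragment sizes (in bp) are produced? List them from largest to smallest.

95, 94, 42, 24 bp

MluI sites (ACGCGT) start at positions 95, 119, 161.
MluI cuts after the first base of each site, so after positions 95, 119, 161.
Linear molecule, 3 cuts → 4 fragments:
  1–95 → 95 bp
  96–119 → 24 bp
  120–161 → 42 bp
  162–255 → 94 bp
Sorted largest to smallest: 95, 94, 42, 24 bp.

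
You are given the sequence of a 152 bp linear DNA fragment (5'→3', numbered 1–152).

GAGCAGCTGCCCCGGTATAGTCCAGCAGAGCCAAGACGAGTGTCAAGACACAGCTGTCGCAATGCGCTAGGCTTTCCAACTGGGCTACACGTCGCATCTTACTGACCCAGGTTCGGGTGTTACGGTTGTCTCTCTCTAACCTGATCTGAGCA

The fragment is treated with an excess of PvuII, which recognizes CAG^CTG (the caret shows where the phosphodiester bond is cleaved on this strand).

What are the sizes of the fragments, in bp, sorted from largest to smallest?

PvuII sites (CAGCTG) start at positions 4, 51.
PvuII cuts after base 3 of each site, so after positions 6, 53.
Linear molecule, 2 cuts → 3 fragments:
  1–6 → 6 bp
  7–53 → 47 bp
  54–152 → 99 bp
Sorted largest to smallest: 99, 47, 6 bp.

99, 47, 6 bp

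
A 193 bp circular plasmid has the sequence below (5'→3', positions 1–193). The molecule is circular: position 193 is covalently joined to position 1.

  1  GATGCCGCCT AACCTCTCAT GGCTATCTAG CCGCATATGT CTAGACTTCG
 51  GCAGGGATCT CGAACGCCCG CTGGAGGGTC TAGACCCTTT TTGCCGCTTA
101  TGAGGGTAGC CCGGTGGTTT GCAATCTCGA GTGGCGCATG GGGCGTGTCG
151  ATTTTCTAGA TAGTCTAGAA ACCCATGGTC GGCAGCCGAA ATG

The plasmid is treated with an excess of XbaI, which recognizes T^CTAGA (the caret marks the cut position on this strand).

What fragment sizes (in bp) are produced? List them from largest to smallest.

76, 69, 39, 9 bp

XbaI sites (TCTAGA) start at positions 40, 79, 155, 164.
XbaI cuts after the first base of each site, so after positions 40, 79, 155, 164.
Circular molecule, 4 cuts → 4 fragments:
  41–79 → 39 bp
  80–155 → 76 bp
  156–164 → 9 bp
  165–193 then 1–40 → 29 + 40 = 69 bp
Sorted largest to smallest: 76, 69, 39, 9 bp.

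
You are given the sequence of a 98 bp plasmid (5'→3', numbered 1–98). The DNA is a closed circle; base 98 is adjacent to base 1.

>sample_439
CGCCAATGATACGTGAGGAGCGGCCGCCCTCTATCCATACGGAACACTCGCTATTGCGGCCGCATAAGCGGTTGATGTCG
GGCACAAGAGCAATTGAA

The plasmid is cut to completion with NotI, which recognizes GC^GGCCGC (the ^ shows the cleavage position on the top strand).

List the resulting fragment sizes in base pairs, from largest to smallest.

NotI sites (GCGGCCGC) start at positions 20, 56.
NotI cuts after base 2 of each site, so after positions 21, 57.
Circular molecule, 2 cuts → 2 fragments:
  22–57 → 36 bp
  58–98 then 1–21 → 41 + 21 = 62 bp
Sorted largest to smallest: 62, 36 bp.

62, 36 bp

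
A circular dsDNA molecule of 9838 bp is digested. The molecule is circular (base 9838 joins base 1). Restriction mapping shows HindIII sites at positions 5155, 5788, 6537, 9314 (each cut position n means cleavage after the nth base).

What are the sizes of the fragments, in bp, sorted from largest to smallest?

5679, 2777, 749, 633 bp

Circular molecule, 4 cuts → 4 fragments:
  5788 − 5155 = 633 bp
  6537 − 5788 = 749 bp
  9314 − 6537 = 2777 bp
  wrap: 9838 − 9314 + 5155 = 5679 bp
Sorted largest to smallest: 5679, 2777, 749, 633 bp.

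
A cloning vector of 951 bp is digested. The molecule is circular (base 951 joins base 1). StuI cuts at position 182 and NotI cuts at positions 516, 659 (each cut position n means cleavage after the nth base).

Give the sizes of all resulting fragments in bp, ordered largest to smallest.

Combined cut positions (sorted): 182, 516, 659.
Circular molecule, 3 cuts → 3 fragments:
  516 − 182 = 334 bp
  659 − 516 = 143 bp
  wrap: 951 − 659 + 182 = 474 bp
Sorted largest to smallest: 474, 334, 143 bp.

474, 334, 143 bp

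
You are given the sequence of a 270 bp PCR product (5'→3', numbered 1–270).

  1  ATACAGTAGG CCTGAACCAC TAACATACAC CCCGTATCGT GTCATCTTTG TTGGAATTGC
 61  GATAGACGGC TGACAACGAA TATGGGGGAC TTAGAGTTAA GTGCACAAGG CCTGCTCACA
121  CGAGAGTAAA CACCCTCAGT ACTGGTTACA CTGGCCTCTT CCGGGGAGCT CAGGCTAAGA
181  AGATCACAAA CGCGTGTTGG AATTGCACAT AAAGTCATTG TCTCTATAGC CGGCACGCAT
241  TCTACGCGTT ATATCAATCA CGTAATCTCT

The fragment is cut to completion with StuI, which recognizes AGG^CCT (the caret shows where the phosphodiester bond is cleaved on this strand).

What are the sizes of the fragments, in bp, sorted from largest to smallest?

StuI sites (AGGCCT) start at positions 8, 108.
StuI cuts after base 3 of each site, so after positions 10, 110.
Linear molecule, 2 cuts → 3 fragments:
  1–10 → 10 bp
  11–110 → 100 bp
  111–270 → 160 bp
Sorted largest to smallest: 160, 100, 10 bp.

160, 100, 10 bp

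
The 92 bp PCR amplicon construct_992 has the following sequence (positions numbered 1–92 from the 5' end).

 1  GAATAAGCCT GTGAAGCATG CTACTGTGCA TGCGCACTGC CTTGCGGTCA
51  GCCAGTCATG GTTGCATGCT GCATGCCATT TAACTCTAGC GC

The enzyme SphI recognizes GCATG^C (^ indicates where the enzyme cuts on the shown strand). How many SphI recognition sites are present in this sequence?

4

GCATGC occurs starting at positions 16, 28, 64, 71.
SphI cuts at 4 sites.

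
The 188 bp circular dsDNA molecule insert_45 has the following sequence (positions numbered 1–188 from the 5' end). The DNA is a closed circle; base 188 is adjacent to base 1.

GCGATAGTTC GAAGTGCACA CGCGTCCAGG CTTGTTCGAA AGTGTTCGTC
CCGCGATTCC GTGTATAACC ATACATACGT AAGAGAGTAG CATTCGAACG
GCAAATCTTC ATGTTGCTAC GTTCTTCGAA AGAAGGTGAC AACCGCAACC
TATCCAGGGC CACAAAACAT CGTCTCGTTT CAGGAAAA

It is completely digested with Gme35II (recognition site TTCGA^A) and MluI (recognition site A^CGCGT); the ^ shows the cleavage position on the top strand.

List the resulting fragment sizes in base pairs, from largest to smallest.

Gme35II sites (TTCGAA) start at positions 8, 35, 93, 125.
Gme35II cuts after base 5 of each site (before the last base), so after positions 12, 39, 97, 129.
The MluI site (ACGCGT) starts at position 20.
MluI cuts after the first base of each site, so after position 20.
Combined cut positions: 12, 20, 39, 97, 129.
Circular molecule, 5 cuts → 5 fragments:
  13–20 → 8 bp
  21–39 → 19 bp
  40–97 → 58 bp
  98–129 → 32 bp
  130–188 then 1–12 → 59 + 12 = 71 bp
Sorted largest to smallest: 71, 58, 32, 19, 8 bp.

71, 58, 32, 19, 8 bp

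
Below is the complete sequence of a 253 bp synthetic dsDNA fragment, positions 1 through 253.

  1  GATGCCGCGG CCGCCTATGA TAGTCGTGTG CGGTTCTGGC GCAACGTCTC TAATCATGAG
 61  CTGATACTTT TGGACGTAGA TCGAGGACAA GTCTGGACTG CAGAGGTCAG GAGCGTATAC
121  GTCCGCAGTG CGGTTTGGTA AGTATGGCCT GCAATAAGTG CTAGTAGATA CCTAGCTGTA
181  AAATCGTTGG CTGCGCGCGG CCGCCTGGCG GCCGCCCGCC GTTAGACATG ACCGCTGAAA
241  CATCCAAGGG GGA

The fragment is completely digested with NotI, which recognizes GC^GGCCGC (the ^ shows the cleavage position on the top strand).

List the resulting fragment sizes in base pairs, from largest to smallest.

190, 44, 11, 8 bp

NotI sites (GCGGCCGC) start at positions 7, 197, 208.
NotI cuts after base 2 of each site, so after positions 8, 198, 209.
Linear molecule, 3 cuts → 4 fragments:
  1–8 → 8 bp
  9–198 → 190 bp
  199–209 → 11 bp
  210–253 → 44 bp
Sorted largest to smallest: 190, 44, 11, 8 bp.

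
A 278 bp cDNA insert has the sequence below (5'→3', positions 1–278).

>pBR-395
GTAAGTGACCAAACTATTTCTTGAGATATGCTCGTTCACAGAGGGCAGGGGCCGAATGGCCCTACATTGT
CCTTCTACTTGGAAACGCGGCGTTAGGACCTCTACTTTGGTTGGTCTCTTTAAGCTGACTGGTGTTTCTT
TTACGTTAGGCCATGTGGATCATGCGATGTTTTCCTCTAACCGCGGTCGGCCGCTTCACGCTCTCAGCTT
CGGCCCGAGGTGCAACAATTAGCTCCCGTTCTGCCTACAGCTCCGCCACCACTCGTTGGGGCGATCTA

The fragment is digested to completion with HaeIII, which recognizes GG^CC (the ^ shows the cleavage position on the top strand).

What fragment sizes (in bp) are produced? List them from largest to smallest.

91, 65, 51, 40, 23, 8 bp

HaeIII sites (GGCC) start at positions 50, 58, 149, 189, 212.
HaeIII cuts after base 2 of each site, so after positions 51, 59, 150, 190, 213.
Linear molecule, 5 cuts → 6 fragments:
  1–51 → 51 bp
  52–59 → 8 bp
  60–150 → 91 bp
  151–190 → 40 bp
  191–213 → 23 bp
  214–278 → 65 bp
Sorted largest to smallest: 91, 65, 51, 40, 23, 8 bp.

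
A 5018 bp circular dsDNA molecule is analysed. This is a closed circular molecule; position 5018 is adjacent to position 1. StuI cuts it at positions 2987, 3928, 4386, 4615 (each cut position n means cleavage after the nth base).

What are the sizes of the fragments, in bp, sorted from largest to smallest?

3390, 941, 458, 229 bp

Circular molecule, 4 cuts → 4 fragments:
  3928 − 2987 = 941 bp
  4386 − 3928 = 458 bp
  4615 − 4386 = 229 bp
  wrap: 5018 − 4615 + 2987 = 3390 bp
Sorted largest to smallest: 3390, 941, 458, 229 bp.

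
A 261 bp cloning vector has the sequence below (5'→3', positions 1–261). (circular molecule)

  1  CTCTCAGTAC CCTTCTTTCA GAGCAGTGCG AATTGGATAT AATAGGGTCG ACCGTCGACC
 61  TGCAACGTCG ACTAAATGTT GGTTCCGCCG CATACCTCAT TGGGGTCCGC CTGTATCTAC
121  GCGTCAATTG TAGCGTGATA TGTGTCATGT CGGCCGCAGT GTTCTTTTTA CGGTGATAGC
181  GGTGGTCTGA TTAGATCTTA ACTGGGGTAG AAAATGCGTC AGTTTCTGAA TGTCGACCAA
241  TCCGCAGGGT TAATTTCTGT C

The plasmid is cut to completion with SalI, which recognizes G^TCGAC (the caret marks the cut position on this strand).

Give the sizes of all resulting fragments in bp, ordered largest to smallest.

SalI sites (GTCGAC) start at positions 47, 54, 67, 232.
SalI cuts after the first base of each site, so after positions 47, 54, 67, 232.
Circular molecule, 4 cuts → 4 fragments:
  48–54 → 7 bp
  55–67 → 13 bp
  68–232 → 165 bp
  233–261 then 1–47 → 29 + 47 = 76 bp
Sorted largest to smallest: 165, 76, 13, 7 bp.

165, 76, 13, 7 bp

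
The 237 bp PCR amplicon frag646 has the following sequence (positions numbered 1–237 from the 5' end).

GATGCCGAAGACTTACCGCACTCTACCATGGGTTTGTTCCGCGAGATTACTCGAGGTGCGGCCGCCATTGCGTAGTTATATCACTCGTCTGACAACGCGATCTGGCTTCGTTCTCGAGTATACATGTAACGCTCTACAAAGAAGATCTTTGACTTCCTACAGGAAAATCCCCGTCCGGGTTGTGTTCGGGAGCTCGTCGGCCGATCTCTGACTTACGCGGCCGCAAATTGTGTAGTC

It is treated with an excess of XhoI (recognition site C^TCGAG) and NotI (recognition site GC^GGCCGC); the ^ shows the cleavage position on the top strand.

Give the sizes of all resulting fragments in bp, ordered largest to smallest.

105, 54, 50, 19, 9 bp

XhoI sites (CTCGAG) start at positions 50, 113.
XhoI cuts after the first base of each site, so after positions 50, 113.
NotI sites (GCGGCCGC) start at positions 58, 217.
NotI cuts after base 2 of each site, so after positions 59, 218.
Combined cut positions: 50, 59, 113, 218.
Linear molecule, 4 cuts → 5 fragments:
  1–50 → 50 bp
  51–59 → 9 bp
  60–113 → 54 bp
  114–218 → 105 bp
  219–237 → 19 bp
Sorted largest to smallest: 105, 54, 50, 19, 9 bp.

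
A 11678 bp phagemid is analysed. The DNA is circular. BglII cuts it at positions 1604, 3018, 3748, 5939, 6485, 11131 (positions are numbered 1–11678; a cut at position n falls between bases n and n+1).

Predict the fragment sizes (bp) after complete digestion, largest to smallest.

Circular molecule, 6 cuts → 6 fragments:
  3018 − 1604 = 1414 bp
  3748 − 3018 = 730 bp
  5939 − 3748 = 2191 bp
  6485 − 5939 = 546 bp
  11131 − 6485 = 4646 bp
  wrap: 11678 − 11131 + 1604 = 2151 bp
Sorted largest to smallest: 4646, 2191, 2151, 1414, 730, 546 bp.

4646, 2191, 2151, 1414, 730, 546 bp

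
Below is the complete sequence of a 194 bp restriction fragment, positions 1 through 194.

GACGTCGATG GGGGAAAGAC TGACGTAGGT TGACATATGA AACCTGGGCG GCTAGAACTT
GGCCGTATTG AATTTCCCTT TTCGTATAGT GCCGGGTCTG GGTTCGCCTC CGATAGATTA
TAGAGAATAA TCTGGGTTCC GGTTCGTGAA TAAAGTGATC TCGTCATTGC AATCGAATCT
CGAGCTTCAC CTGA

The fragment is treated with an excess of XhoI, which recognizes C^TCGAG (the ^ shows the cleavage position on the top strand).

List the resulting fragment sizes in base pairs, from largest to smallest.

179, 15 bp

The XhoI site (CTCGAG) starts at position 179.
XhoI cuts after the first base of each site, so after position 179.
Linear molecule, 1 cut → 2 fragments:
  1–179 → 179 bp
  180–194 → 15 bp
Sorted largest to smallest: 179, 15 bp.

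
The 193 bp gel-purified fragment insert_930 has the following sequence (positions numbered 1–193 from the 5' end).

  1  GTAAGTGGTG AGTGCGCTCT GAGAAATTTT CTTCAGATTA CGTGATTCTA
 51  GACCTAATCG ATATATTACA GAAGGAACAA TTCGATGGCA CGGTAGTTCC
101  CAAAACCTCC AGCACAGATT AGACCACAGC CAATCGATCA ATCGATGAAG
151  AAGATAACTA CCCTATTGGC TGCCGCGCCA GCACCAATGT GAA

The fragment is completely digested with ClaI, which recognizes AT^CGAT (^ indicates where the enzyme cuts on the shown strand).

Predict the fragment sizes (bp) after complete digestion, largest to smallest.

ClaI sites (ATCGAT) start at positions 57, 133, 141.
ClaI cuts after base 2 of each site, so after positions 58, 134, 142.
Linear molecule, 3 cuts → 4 fragments:
  1–58 → 58 bp
  59–134 → 76 bp
  135–142 → 8 bp
  143–193 → 51 bp
Sorted largest to smallest: 76, 58, 51, 8 bp.

76, 58, 51, 8 bp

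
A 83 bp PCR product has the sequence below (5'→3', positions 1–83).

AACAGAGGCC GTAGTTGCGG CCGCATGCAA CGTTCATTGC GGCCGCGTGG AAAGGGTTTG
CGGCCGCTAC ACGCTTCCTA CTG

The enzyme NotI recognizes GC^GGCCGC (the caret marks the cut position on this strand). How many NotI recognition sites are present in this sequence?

3

GCGGCCGC occurs starting at positions 17, 39, 60.
NotI cuts at 3 sites.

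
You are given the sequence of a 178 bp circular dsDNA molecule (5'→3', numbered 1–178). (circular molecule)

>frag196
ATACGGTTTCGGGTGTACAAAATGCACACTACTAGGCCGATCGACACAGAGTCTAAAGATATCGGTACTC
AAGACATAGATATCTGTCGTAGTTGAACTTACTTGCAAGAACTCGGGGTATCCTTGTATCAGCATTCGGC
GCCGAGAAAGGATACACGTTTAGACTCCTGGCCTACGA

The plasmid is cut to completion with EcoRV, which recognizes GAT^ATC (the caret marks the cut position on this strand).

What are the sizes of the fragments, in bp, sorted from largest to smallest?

157, 21 bp

EcoRV sites (GATATC) start at positions 58, 79.
EcoRV cuts after base 3 of each site, so after positions 60, 81.
Circular molecule, 2 cuts → 2 fragments:
  61–81 → 21 bp
  82–178 then 1–60 → 97 + 60 = 157 bp
Sorted largest to smallest: 157, 21 bp.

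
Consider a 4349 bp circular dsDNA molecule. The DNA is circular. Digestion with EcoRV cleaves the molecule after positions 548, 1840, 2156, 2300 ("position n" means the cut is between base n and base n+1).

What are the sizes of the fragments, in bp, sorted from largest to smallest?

2597, 1292, 316, 144 bp

Circular molecule, 4 cuts → 4 fragments:
  1840 − 548 = 1292 bp
  2156 − 1840 = 316 bp
  2300 − 2156 = 144 bp
  wrap: 4349 − 2300 + 548 = 2597 bp
Sorted largest to smallest: 2597, 1292, 316, 144 bp.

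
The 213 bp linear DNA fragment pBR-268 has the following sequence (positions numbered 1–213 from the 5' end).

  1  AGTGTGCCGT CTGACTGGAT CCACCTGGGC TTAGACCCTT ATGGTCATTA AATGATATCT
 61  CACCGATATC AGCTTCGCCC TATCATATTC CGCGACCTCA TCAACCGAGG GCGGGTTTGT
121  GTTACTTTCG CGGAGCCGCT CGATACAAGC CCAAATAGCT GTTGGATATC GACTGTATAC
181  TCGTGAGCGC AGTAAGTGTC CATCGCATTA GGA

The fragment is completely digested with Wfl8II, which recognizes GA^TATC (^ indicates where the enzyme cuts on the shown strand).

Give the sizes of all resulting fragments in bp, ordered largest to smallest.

100, 55, 47, 11 bp

Wfl8II sites (GATATC) start at positions 54, 65, 165.
Wfl8II cuts after base 2 of each site, so after positions 55, 66, 166.
Linear molecule, 3 cuts → 4 fragments:
  1–55 → 55 bp
  56–66 → 11 bp
  67–166 → 100 bp
  167–213 → 47 bp
Sorted largest to smallest: 100, 55, 47, 11 bp.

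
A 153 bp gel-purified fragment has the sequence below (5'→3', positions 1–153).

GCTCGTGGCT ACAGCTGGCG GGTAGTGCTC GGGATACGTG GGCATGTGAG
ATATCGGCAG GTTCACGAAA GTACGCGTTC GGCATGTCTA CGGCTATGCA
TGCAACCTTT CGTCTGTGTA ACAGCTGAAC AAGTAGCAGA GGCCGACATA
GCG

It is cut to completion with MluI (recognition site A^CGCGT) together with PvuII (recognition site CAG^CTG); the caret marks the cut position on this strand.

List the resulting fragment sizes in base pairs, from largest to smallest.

59, 51, 29, 14 bp

The MluI site (ACGCGT) starts at position 73.
MluI cuts after the first base of each site, so after position 73.
PvuII sites (CAGCTG) start at positions 12, 122.
PvuII cuts after base 3 of each site, so after positions 14, 124.
Combined cut positions: 14, 73, 124.
Linear molecule, 3 cuts → 4 fragments:
  1–14 → 14 bp
  15–73 → 59 bp
  74–124 → 51 bp
  125–153 → 29 bp
Sorted largest to smallest: 59, 51, 29, 14 bp.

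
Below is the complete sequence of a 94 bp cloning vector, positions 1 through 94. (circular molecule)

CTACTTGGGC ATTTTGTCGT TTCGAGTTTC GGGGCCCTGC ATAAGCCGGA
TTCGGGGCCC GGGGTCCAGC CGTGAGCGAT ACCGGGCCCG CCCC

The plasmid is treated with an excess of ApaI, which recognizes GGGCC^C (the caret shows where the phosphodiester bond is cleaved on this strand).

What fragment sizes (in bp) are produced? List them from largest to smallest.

42, 29, 23 bp

ApaI sites (GGGCCC) start at positions 32, 55, 84.
ApaI cuts after base 5 of each site (before the last base), so after positions 36, 59, 88.
Circular molecule, 3 cuts → 3 fragments:
  37–59 → 23 bp
  60–88 → 29 bp
  89–94 then 1–36 → 6 + 36 = 42 bp
Sorted largest to smallest: 42, 29, 23 bp.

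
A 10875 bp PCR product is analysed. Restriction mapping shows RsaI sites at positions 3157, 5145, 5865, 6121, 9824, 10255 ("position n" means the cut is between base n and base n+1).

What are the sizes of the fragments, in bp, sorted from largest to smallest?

3703, 3157, 1988, 720, 620, 431, 256 bp

Linear molecule, 6 cuts → 7 fragments:
  3157 − 0 = 3157 bp
  5145 − 3157 = 1988 bp
  5865 − 5145 = 720 bp
  6121 − 5865 = 256 bp
  9824 − 6121 = 3703 bp
  10255 − 9824 = 431 bp
  10875 − 10255 = 620 bp
Sorted largest to smallest: 3703, 3157, 1988, 720, 620, 431, 256 bp.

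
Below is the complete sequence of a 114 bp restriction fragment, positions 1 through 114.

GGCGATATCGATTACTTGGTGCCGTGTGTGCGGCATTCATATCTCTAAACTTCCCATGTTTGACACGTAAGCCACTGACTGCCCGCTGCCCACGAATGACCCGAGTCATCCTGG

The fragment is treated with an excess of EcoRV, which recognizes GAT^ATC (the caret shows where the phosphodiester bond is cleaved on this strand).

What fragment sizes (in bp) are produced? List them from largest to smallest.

108, 6 bp

The EcoRV site (GATATC) starts at position 4.
EcoRV cuts after base 3 of each site, so after position 6.
Linear molecule, 1 cut → 2 fragments:
  1–6 → 6 bp
  7–114 → 108 bp
Sorted largest to smallest: 108, 6 bp.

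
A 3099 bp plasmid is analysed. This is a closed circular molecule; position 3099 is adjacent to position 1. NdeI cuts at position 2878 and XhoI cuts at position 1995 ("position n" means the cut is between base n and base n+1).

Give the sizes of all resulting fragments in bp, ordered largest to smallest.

Combined cut positions (sorted): 1995, 2878.
Circular molecule, 2 cuts → 2 fragments:
  2878 − 1995 = 883 bp
  wrap: 3099 − 2878 + 1995 = 2216 bp
Sorted largest to smallest: 2216, 883 bp.

2216, 883 bp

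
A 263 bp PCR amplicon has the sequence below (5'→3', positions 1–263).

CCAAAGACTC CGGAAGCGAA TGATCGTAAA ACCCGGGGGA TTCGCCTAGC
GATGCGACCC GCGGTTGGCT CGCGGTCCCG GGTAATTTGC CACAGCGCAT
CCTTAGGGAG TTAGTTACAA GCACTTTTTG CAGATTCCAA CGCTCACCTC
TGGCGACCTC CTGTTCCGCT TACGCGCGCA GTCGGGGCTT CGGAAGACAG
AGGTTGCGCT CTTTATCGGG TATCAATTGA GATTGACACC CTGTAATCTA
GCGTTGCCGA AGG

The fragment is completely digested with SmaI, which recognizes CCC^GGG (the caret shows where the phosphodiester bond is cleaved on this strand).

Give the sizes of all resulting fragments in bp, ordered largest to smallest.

SmaI sites (CCCGGG) start at positions 32, 77.
SmaI cuts after base 3 of each site, so after positions 34, 79.
Linear molecule, 2 cuts → 3 fragments:
  1–34 → 34 bp
  35–79 → 45 bp
  80–263 → 184 bp
Sorted largest to smallest: 184, 45, 34 bp.

184, 45, 34 bp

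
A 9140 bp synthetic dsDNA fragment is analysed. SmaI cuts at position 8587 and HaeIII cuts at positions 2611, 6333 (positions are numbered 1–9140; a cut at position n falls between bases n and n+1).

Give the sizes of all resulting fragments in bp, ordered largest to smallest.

Combined cut positions (sorted): 2611, 6333, 8587.
Linear molecule, 3 cuts → 4 fragments:
  2611 − 0 = 2611 bp
  6333 − 2611 = 3722 bp
  8587 − 6333 = 2254 bp
  9140 − 8587 = 553 bp
Sorted largest to smallest: 3722, 2611, 2254, 553 bp.

3722, 2611, 2254, 553 bp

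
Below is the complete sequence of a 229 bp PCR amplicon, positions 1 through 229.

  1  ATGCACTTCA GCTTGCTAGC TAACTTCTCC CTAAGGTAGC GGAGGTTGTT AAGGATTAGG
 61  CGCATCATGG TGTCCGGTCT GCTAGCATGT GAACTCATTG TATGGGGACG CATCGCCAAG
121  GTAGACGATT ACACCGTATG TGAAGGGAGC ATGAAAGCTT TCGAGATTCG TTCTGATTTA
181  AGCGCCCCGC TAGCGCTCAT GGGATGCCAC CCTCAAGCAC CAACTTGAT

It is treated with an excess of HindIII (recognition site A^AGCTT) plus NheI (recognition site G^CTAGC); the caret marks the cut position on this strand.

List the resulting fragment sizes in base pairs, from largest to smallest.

The HindIII site (AAGCTT) starts at position 155.
HindIII cuts after the first base of each site, so after position 155.
NheI sites (GCTAGC) start at positions 15, 81, 189.
NheI cuts after the first base of each site, so after positions 15, 81, 189.
Combined cut positions: 15, 81, 155, 189.
Linear molecule, 4 cuts → 5 fragments:
  1–15 → 15 bp
  16–81 → 66 bp
  82–155 → 74 bp
  156–189 → 34 bp
  190–229 → 40 bp
Sorted largest to smallest: 74, 66, 40, 34, 15 bp.

74, 66, 40, 34, 15 bp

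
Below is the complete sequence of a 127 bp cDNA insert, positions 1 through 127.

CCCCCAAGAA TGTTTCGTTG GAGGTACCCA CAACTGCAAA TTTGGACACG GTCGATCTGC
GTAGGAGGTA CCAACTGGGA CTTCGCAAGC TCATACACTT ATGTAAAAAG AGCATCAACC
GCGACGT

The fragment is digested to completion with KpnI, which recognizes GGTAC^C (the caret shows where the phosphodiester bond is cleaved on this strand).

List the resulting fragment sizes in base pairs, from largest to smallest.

KpnI sites (GGTACC) start at positions 23, 67.
KpnI cuts after base 5 of each site (before the last base), so after positions 27, 71.
Linear molecule, 2 cuts → 3 fragments:
  1–27 → 27 bp
  28–71 → 44 bp
  72–127 → 56 bp
Sorted largest to smallest: 56, 44, 27 bp.

56, 44, 27 bp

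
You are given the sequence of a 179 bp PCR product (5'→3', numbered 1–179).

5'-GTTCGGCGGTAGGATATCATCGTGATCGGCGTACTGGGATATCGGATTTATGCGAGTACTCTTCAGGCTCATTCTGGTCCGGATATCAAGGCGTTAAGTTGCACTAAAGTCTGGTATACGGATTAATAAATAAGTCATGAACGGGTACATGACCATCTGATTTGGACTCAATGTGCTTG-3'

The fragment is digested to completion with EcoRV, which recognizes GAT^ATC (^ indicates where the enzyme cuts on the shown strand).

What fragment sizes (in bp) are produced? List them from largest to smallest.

95, 44, 25, 15 bp

EcoRV sites (GATATC) start at positions 13, 38, 82.
EcoRV cuts after base 3 of each site, so after positions 15, 40, 84.
Linear molecule, 3 cuts → 4 fragments:
  1–15 → 15 bp
  16–40 → 25 bp
  41–84 → 44 bp
  85–179 → 95 bp
Sorted largest to smallest: 95, 44, 25, 15 bp.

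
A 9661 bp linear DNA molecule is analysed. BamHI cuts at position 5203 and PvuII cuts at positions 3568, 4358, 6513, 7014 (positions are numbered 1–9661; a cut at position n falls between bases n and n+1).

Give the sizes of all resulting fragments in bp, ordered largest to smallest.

3568, 2647, 1310, 845, 790, 501 bp

Combined cut positions (sorted): 3568, 4358, 5203, 6513, 7014.
Linear molecule, 5 cuts → 6 fragments:
  3568 − 0 = 3568 bp
  4358 − 3568 = 790 bp
  5203 − 4358 = 845 bp
  6513 − 5203 = 1310 bp
  7014 − 6513 = 501 bp
  9661 − 7014 = 2647 bp
Sorted largest to smallest: 3568, 2647, 1310, 845, 790, 501 bp.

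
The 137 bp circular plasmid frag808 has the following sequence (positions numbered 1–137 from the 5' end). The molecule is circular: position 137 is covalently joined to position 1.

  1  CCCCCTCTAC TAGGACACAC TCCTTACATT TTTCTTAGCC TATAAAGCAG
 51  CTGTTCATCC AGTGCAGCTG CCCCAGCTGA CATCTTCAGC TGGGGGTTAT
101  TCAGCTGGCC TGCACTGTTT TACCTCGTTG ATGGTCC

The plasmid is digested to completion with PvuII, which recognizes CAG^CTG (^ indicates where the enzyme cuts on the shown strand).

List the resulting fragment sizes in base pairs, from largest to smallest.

PvuII sites (CAGCTG) start at positions 48, 65, 74, 87, 102.
PvuII cuts after base 3 of each site, so after positions 50, 67, 76, 89, 104.
Circular molecule, 5 cuts → 5 fragments:
  51–67 → 17 bp
  68–76 → 9 bp
  77–89 → 13 bp
  90–104 → 15 bp
  105–137 then 1–50 → 33 + 50 = 83 bp
Sorted largest to smallest: 83, 17, 15, 13, 9 bp.

83, 17, 15, 13, 9 bp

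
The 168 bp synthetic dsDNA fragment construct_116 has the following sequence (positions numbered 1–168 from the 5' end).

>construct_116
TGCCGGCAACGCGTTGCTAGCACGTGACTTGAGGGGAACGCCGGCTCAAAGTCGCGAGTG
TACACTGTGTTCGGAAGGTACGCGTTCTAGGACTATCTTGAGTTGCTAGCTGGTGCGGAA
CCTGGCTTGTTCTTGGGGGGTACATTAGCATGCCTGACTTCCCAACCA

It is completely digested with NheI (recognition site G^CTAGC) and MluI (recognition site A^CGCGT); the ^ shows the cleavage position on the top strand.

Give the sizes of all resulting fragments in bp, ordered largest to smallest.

64, 63, 25, 9, 7 bp

NheI sites (GCTAGC) start at positions 16, 105.
NheI cuts after the first base of each site, so after positions 16, 105.
MluI sites (ACGCGT) start at positions 9, 80.
MluI cuts after the first base of each site, so after positions 9, 80.
Combined cut positions: 9, 16, 80, 105.
Linear molecule, 4 cuts → 5 fragments:
  1–9 → 9 bp
  10–16 → 7 bp
  17–80 → 64 bp
  81–105 → 25 bp
  106–168 → 63 bp
Sorted largest to smallest: 64, 63, 25, 9, 7 bp.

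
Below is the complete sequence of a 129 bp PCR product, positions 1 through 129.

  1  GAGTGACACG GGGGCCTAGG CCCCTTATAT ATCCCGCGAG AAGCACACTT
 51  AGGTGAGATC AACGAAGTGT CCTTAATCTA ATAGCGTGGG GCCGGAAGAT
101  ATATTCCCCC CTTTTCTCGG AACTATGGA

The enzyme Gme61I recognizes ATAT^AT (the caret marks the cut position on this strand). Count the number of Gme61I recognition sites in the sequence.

2

ATATAT occurs starting at positions 27, 99.
Gme61I cuts at 2 sites.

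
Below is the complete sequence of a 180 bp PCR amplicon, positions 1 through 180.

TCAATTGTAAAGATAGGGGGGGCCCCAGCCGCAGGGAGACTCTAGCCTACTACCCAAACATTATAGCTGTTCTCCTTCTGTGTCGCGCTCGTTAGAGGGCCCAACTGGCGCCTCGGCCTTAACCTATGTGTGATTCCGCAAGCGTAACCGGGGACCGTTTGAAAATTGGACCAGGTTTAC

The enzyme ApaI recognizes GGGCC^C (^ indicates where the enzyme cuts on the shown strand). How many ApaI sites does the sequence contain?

2

GGGCCC occurs starting at positions 20, 97.
ApaI cuts at 2 sites.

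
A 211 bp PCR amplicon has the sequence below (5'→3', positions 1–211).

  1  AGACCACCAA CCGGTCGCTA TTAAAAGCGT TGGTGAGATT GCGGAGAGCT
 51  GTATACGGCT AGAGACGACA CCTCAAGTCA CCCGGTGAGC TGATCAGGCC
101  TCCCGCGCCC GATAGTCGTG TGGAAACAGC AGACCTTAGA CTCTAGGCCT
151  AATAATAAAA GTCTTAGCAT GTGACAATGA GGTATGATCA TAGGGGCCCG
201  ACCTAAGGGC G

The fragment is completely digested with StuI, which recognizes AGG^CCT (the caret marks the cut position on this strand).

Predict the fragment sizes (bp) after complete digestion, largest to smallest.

StuI sites (AGGCCT) start at positions 96, 145.
StuI cuts after base 3 of each site, so after positions 98, 147.
Linear molecule, 2 cuts → 3 fragments:
  1–98 → 98 bp
  99–147 → 49 bp
  148–211 → 64 bp
Sorted largest to smallest: 98, 64, 49 bp.

98, 64, 49 bp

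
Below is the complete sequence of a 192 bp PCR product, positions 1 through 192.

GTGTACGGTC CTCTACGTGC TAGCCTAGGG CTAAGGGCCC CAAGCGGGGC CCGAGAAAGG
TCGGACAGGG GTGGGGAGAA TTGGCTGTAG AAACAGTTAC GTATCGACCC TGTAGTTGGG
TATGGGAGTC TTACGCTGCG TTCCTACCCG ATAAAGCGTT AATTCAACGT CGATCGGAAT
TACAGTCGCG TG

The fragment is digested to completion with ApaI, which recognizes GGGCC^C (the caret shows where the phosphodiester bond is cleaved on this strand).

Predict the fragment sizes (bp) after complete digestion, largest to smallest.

141, 39, 12 bp

ApaI sites (GGGCCC) start at positions 35, 47.
ApaI cuts after base 5 of each site (before the last base), so after positions 39, 51.
Linear molecule, 2 cuts → 3 fragments:
  1–39 → 39 bp
  40–51 → 12 bp
  52–192 → 141 bp
Sorted largest to smallest: 141, 39, 12 bp.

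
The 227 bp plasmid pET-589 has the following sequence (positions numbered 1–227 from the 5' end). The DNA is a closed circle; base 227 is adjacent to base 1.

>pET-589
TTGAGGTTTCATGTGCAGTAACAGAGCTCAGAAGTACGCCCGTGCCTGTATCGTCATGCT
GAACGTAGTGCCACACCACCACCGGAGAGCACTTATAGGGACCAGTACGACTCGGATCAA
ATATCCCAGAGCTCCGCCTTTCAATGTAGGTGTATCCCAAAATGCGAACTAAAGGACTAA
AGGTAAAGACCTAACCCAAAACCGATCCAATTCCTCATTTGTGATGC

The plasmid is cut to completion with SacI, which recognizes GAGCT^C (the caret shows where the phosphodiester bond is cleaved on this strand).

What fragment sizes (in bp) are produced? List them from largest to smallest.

122, 105 bp

SacI sites (GAGCTC) start at positions 24, 129.
SacI cuts after base 5 of each site (before the last base), so after positions 28, 133.
Circular molecule, 2 cuts → 2 fragments:
  29–133 → 105 bp
  134–227 then 1–28 → 94 + 28 = 122 bp
Sorted largest to smallest: 122, 105 bp.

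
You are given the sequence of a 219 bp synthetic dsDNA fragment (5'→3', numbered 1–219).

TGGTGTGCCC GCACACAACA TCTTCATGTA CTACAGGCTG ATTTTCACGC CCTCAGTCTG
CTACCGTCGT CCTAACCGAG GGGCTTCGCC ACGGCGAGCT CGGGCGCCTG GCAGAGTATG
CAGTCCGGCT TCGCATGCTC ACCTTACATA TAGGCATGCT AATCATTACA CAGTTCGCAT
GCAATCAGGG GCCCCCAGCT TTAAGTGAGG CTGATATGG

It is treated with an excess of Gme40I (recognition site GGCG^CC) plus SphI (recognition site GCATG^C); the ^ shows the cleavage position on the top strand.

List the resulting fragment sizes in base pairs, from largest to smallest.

106, 38, 31, 23, 21 bp

The Gme40I site (GGCGCC) starts at position 103.
Gme40I cuts after base 4 of each site, so after position 106.
SphI sites (GCATGC) start at positions 133, 154, 177.
SphI cuts after base 5 of each site (before the last base), so after positions 137, 158, 181.
Combined cut positions: 106, 137, 158, 181.
Linear molecule, 4 cuts → 5 fragments:
  1–106 → 106 bp
  107–137 → 31 bp
  138–158 → 21 bp
  159–181 → 23 bp
  182–219 → 38 bp
Sorted largest to smallest: 106, 38, 31, 23, 21 bp.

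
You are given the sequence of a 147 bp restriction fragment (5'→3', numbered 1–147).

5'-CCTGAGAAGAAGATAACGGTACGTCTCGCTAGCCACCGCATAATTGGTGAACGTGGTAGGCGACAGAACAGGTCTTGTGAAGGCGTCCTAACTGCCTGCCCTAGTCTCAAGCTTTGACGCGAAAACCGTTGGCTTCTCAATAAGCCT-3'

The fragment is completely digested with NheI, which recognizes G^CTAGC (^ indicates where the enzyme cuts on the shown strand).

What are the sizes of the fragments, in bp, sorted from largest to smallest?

The NheI site (GCTAGC) starts at position 28.
NheI cuts after the first base of each site, so after position 28.
Linear molecule, 1 cut → 2 fragments:
  1–28 → 28 bp
  29–147 → 119 bp
Sorted largest to smallest: 119, 28 bp.

119, 28 bp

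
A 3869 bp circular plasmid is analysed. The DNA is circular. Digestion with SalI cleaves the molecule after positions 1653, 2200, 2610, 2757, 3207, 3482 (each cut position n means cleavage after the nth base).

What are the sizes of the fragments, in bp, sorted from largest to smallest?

Circular molecule, 6 cuts → 6 fragments:
  2200 − 1653 = 547 bp
  2610 − 2200 = 410 bp
  2757 − 2610 = 147 bp
  3207 − 2757 = 450 bp
  3482 − 3207 = 275 bp
  wrap: 3869 − 3482 + 1653 = 2040 bp
Sorted largest to smallest: 2040, 547, 450, 410, 275, 147 bp.

2040, 547, 450, 410, 275, 147 bp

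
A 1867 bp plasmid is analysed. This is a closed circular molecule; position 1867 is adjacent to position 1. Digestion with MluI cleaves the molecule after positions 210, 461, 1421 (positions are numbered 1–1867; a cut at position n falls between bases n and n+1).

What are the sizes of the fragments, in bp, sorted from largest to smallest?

960, 656, 251 bp

Circular molecule, 3 cuts → 3 fragments:
  461 − 210 = 251 bp
  1421 − 461 = 960 bp
  wrap: 1867 − 1421 + 210 = 656 bp
Sorted largest to smallest: 960, 656, 251 bp.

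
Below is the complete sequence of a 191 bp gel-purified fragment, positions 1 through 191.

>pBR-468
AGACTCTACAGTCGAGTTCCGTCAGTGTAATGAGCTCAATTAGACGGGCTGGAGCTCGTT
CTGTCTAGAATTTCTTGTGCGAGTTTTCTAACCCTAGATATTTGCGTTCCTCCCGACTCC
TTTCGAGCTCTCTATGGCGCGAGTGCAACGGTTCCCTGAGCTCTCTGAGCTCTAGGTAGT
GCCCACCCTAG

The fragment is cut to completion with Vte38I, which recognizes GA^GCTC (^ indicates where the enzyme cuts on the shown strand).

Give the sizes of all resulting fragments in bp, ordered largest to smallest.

73, 33, 33, 23, 20, 9 bp

Vte38I sites (GAGCTC) start at positions 32, 52, 125, 158, 167.
Vte38I cuts after base 2 of each site, so after positions 33, 53, 126, 159, 168.
Linear molecule, 5 cuts → 6 fragments:
  1–33 → 33 bp
  34–53 → 20 bp
  54–126 → 73 bp
  127–159 → 33 bp
  160–168 → 9 bp
  169–191 → 23 bp
Sorted largest to smallest: 73, 33, 33, 23, 20, 9 bp.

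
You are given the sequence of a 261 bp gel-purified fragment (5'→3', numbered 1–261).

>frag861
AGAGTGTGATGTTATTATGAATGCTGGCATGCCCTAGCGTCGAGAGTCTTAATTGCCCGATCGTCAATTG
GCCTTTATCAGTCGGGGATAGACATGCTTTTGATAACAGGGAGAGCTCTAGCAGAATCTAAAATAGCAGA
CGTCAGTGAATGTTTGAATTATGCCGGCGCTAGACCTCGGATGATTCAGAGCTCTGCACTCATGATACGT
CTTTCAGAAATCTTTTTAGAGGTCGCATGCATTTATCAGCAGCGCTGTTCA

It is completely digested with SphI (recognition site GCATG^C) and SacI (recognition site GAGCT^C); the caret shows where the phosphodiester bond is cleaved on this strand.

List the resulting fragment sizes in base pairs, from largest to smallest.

86, 76, 46, 31, 22 bp

SphI sites (GCATGC) start at positions 27, 235.
SphI cuts after base 5 of each site (before the last base), so after positions 31, 239.
SacI sites (GAGCTC) start at positions 113, 189.
SacI cuts after base 5 of each site (before the last base), so after positions 117, 193.
Combined cut positions: 31, 117, 193, 239.
Linear molecule, 4 cuts → 5 fragments:
  1–31 → 31 bp
  32–117 → 86 bp
  118–193 → 76 bp
  194–239 → 46 bp
  240–261 → 22 bp
Sorted largest to smallest: 86, 76, 46, 31, 22 bp.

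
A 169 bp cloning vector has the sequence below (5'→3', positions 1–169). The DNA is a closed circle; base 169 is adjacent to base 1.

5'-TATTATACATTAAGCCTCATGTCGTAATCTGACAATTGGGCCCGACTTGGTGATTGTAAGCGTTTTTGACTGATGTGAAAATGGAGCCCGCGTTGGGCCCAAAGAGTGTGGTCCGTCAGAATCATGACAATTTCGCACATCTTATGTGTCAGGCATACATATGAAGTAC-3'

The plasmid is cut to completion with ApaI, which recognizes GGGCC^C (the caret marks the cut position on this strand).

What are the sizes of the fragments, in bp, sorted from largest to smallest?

ApaI sites (GGGCCC) start at positions 38, 95.
ApaI cuts after base 5 of each site (before the last base), so after positions 42, 99.
Circular molecule, 2 cuts → 2 fragments:
  43–99 → 57 bp
  100–169 then 1–42 → 70 + 42 = 112 bp
Sorted largest to smallest: 112, 57 bp.

112, 57 bp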